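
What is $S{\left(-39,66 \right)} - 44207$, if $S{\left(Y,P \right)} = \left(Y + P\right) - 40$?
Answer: $-44220$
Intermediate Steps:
$S{\left(Y,P \right)} = -40 + P + Y$ ($S{\left(Y,P \right)} = \left(P + Y\right) - 40 = -40 + P + Y$)
$S{\left(-39,66 \right)} - 44207 = \left(-40 + 66 - 39\right) - 44207 = -13 - 44207 = -44220$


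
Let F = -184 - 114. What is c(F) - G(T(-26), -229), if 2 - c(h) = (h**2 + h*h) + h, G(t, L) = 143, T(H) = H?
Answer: -177451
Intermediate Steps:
F = -298
c(h) = 2 - h - 2*h**2 (c(h) = 2 - ((h**2 + h*h) + h) = 2 - ((h**2 + h**2) + h) = 2 - (2*h**2 + h) = 2 - (h + 2*h**2) = 2 + (-h - 2*h**2) = 2 - h - 2*h**2)
c(F) - G(T(-26), -229) = (2 - 1*(-298) - 2*(-298)**2) - 1*143 = (2 + 298 - 2*88804) - 143 = (2 + 298 - 177608) - 143 = -177308 - 143 = -177451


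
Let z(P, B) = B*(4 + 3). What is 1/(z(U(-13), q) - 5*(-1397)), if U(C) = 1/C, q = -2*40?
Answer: 1/6425 ≈ 0.00015564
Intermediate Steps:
q = -80
z(P, B) = 7*B (z(P, B) = B*7 = 7*B)
1/(z(U(-13), q) - 5*(-1397)) = 1/(7*(-80) - 5*(-1397)) = 1/(-560 + 6985) = 1/6425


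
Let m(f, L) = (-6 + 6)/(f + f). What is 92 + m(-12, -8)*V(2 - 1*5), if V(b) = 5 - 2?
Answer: 92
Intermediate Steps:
V(b) = 3
m(f, L) = 0 (m(f, L) = 0/((2*f)) = 0*(1/(2*f)) = 0)
92 + m(-12, -8)*V(2 - 1*5) = 92 + 0*3 = 92 + 0 = 92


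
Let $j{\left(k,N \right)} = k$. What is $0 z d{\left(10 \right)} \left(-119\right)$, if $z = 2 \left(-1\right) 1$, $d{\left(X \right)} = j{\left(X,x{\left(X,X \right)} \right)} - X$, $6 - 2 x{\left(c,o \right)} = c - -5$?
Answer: $0$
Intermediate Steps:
$x{\left(c,o \right)} = \frac{1}{2} - \frac{c}{2}$ ($x{\left(c,o \right)} = 3 - \frac{c - -5}{2} = 3 - \frac{c + 5}{2} = 3 - \frac{5 + c}{2} = 3 - \left(\frac{5}{2} + \frac{c}{2}\right) = \frac{1}{2} - \frac{c}{2}$)
$d{\left(X \right)} = 0$ ($d{\left(X \right)} = X - X = 0$)
$z = -2$ ($z = \left(-2\right) 1 = -2$)
$0 z d{\left(10 \right)} \left(-119\right) = 0 \left(-2\right) 0 \left(-119\right) = 0 \cdot 0 \left(-119\right) = 0 \left(-119\right) = 0$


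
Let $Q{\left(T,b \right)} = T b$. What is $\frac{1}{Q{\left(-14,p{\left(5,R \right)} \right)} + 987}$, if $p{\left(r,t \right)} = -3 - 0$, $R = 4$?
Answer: $\frac{1}{1029} \approx 0.00097182$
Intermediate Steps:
$p{\left(r,t \right)} = -3$ ($p{\left(r,t \right)} = -3 + 0 = -3$)
$\frac{1}{Q{\left(-14,p{\left(5,R \right)} \right)} + 987} = \frac{1}{\left(-14\right) \left(-3\right) + 987} = \frac{1}{42 + 987} = \frac{1}{1029}$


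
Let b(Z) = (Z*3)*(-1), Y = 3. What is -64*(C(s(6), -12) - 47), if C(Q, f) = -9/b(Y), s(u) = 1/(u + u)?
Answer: 2944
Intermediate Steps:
s(u) = 1/(2*u)
b(Z) = -3*Z (b(Z) = (3*Z)*(-1) = -3*Z)
C(Q, f) = 1 (C(Q, f) = -9/((-3*3)) = -9/(-9) = -9*(-⅑) = 1)
-64*(C(s(6), -12) - 47) = -64*(1 - 47) = -64*(-46) = 2944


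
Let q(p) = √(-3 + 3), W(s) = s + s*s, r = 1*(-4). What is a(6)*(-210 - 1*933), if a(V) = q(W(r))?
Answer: 0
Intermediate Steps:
r = -4
W(s) = s + s²
q(p) = 0 (q(p) = √0 = 0)
a(V) = 0
a(6)*(-210 - 1*933) = 0*(-210 - 1*933) = 0*(-210 - 933) = 0*(-1143) = 0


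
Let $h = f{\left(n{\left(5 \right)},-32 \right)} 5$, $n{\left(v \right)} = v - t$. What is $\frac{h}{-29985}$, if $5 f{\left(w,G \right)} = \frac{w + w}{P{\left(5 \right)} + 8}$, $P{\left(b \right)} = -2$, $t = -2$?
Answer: $- \frac{7}{89955} \approx -7.7817 \cdot 10^{-5}$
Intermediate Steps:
$n{\left(v \right)} = 2 + v$ ($n{\left(v \right)} = v - -2 = v + 2 = 2 + v$)
$f{\left(w,G \right)} = \frac{w}{15}$ ($f{\left(w,G \right)} = \frac{\left(w + w\right) \frac{1}{-2 + 8}}{5} = \frac{2 w \frac{1}{6}}{5} = \frac{\frac{1}{3} w}{5} = \frac{w}{15}$)
$h = \frac{7}{3}$ ($h = \frac{2 + 5}{15} \cdot 5 = \frac{1}{15} \cdot 7 \cdot 5 = \frac{7}{15} \cdot 5 = \frac{7}{3} \approx 2.3333$)
$\frac{h}{-29985} = \frac{7}{3 \left(-29985\right)} = \frac{7}{3} \left(- \frac{1}{29985}\right) = - \frac{7}{89955}$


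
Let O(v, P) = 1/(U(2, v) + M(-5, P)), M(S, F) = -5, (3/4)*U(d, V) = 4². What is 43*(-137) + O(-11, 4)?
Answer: -288656/49 ≈ -5890.9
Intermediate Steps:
U(d, V) = 64/3 (U(d, V) = (4/3)*4² = (4/3)*16 = 64/3)
O(v, P) = 3/49 (O(v, P) = 1/(64/3 - 5) = 1/(49/3) = 3/49)
43*(-137) + O(-11, 4) = 43*(-137) + 3/49 = -5891 + 3/49 = -288656/49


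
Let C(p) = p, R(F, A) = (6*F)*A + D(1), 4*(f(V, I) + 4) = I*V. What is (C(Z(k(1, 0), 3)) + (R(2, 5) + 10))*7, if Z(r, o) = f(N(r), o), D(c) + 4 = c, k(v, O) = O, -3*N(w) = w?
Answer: 441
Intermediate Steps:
N(w) = -w/3
D(c) = -4 + c
f(V, I) = -4 + I*V/4 (f(V, I) = -4 + (I*V)/4 = -4 + I*V/4)
R(F, A) = -3 + 6*A*F (R(F, A) = (6*F)*A + (-4 + 1) = 6*A*F - 3 = -3 + 6*A*F)
Z(r, o) = -4 - o*r/12 (Z(r, o) = -4 + o*(-r/3)/4 = -4 - o*r/12)
(C(Z(k(1, 0), 3)) + (R(2, 5) + 10))*7 = ((-4 - 1/12*3*0) + ((-3 + 6*5*2) + 10))*7 = ((-4 + 0) + ((-3 + 60) + 10))*7 = (-4 + (57 + 10))*7 = (-4 + 67)*7 = 63*7 = 441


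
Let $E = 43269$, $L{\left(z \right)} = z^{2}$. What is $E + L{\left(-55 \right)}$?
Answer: $46294$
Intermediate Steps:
$E + L{\left(-55 \right)} = 43269 + \left(-55\right)^{2} = 43269 + 3025 = 46294$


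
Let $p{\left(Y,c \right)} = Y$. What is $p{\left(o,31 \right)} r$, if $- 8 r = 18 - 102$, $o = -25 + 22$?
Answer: $- \frac{63}{2} \approx -31.5$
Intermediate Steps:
$o = -3$
$r = \frac{21}{2}$ ($r = - \frac{18 - 102}{8} = \left(- \frac{1}{8}\right) \left(-84\right) = \frac{21}{2} \approx 10.5$)
$p{\left(o,31 \right)} r = \left(-3\right) \frac{21}{2} = - \frac{63}{2}$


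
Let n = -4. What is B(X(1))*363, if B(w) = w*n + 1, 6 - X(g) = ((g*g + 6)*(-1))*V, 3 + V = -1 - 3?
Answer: 62799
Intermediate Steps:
V = -7 (V = -3 + (-1 - 3) = -3 - 4 = -7)
X(g) = -36 - 7*g² (X(g) = 6 - (g*g + 6)*(-1)*(-7) = 6 - (g² + 6)*(-1)*(-7) = 6 - (6 + g²)*(-1)*(-7) = 6 - (-6 - g²)*(-7) = 6 - (42 + 7*g²) = 6 + (-42 - 7*g²) = -36 - 7*g²)
B(w) = 1 - 4*w (B(w) = w*(-4) + 1 = -4*w + 1 = 1 - 4*w)
B(X(1))*363 = (1 - 4*(-36 - 7*1²))*363 = (1 - 4*(-36 - 7*1))*363 = (1 - 4*(-36 - 7))*363 = (1 - 4*(-43))*363 = (1 + 172)*363 = 173*363 = 62799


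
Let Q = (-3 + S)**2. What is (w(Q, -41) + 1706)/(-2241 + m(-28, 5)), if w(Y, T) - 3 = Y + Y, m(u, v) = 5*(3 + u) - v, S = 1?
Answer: -1717/2371 ≈ -0.72417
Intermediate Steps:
m(u, v) = 15 - v + 5*u (m(u, v) = (15 + 5*u) - v = 15 - v + 5*u)
Q = 4 (Q = (-3 + 1)**2 = (-2)**2 = 4)
w(Y, T) = 3 + 2*Y (w(Y, T) = 3 + (Y + Y) = 3 + 2*Y)
(w(Q, -41) + 1706)/(-2241 + m(-28, 5)) = ((3 + 2*4) + 1706)/(-2241 + (15 - 1*5 + 5*(-28))) = ((3 + 8) + 1706)/(-2241 + (15 - 5 - 140)) = (11 + 1706)/(-2241 - 130) = 1717/(-2371) = 1717*(-1/2371) = -1717/2371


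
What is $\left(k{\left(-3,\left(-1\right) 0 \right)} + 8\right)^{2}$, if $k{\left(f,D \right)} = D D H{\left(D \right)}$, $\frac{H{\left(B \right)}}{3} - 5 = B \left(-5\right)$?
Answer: $64$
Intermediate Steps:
$H{\left(B \right)} = 15 - 15 B$ ($H{\left(B \right)} = 15 + 3 B \left(-5\right) = 15 + 3 \left(- 5 B\right) = 15 - 15 B$)
$k{\left(f,D \right)} = D^{2} \left(15 - 15 D\right)$ ($k{\left(f,D \right)} = D D \left(15 - 15 D\right) = D^{2} \left(15 - 15 D\right)$)
$\left(k{\left(-3,\left(-1\right) 0 \right)} + 8\right)^{2} = \left(15 \left(\left(-1\right) 0\right)^{2} \left(1 - \left(-1\right) 0\right) + 8\right)^{2} = \left(15 \cdot 0^{2} \left(1 - 0\right) + 8\right)^{2} = \left(15 \cdot 0 \left(1 + 0\right) + 8\right)^{2} = \left(15 \cdot 0 \cdot 1 + 8\right)^{2} = \left(0 + 8\right)^{2} = 8^{2} = 64$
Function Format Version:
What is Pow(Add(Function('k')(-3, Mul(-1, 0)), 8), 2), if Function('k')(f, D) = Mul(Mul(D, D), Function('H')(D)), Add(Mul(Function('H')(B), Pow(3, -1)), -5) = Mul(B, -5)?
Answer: 64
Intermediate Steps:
Function('H')(B) = Add(15, Mul(-15, B)) (Function('H')(B) = Add(15, Mul(3, Mul(B, -5))) = Add(15, Mul(3, Mul(-5, B))) = Add(15, Mul(-15, B)))
Function('k')(f, D) = Mul(Pow(D, 2), Add(15, Mul(-15, D))) (Function('k')(f, D) = Mul(Mul(D, D), Add(15, Mul(-15, D))) = Mul(Pow(D, 2), Add(15, Mul(-15, D))))
Pow(Add(Function('k')(-3, Mul(-1, 0)), 8), 2) = Pow(Add(Mul(15, Pow(Mul(-1, 0), 2), Add(1, Mul(-1, Mul(-1, 0)))), 8), 2) = Pow(Add(Mul(15, Pow(0, 2), Add(1, Mul(-1, 0))), 8), 2) = Pow(Add(Mul(15, 0, Add(1, 0)), 8), 2) = Pow(Add(Mul(15, 0, 1), 8), 2) = Pow(Add(0, 8), 2) = Pow(8, 2) = 64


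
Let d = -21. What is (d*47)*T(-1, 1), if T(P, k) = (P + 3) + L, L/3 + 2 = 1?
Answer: 987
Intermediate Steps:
L = -3 (L = -6 + 3*1 = -6 + 3 = -3)
T(P, k) = P (T(P, k) = (P + 3) - 3 = (3 + P) - 3 = P)
(d*47)*T(-1, 1) = -21*47*(-1) = -987*(-1) = 987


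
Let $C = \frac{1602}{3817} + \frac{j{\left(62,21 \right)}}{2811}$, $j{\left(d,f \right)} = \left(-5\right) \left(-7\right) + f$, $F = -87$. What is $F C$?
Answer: $- \frac{136792246}{3576529} \approx -38.247$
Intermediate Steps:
$j{\left(d,f \right)} = 35 + f$
$C = \frac{4716974}{10729587}$ ($C = \frac{1602}{3817} + \frac{35 + 21}{2811} = 1602 \cdot \frac{1}{3817} + 56 \cdot \frac{1}{2811} = \frac{1602}{3817} + \frac{56}{2811} = \frac{4716974}{10729587} \approx 0.43962$)
$F C = \left(-87\right) \frac{4716974}{10729587} = - \frac{136792246}{3576529}$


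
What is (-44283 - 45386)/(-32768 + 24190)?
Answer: 89669/8578 ≈ 10.453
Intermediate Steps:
(-44283 - 45386)/(-32768 + 24190) = -89669/(-8578) = -89669*(-1/8578) = 89669/8578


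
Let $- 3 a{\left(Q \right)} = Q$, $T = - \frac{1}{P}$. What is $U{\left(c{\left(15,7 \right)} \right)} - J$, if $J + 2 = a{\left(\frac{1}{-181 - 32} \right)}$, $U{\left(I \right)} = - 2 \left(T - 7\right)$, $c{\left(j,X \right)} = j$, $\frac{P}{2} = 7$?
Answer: $\frac{72200}{4473} \approx 16.141$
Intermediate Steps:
$P = 14$ ($P = 2 \cdot 7 = 14$)
$T = - \frac{1}{14} \approx -0.071429$
$a{\left(Q \right)} = - \frac{Q}{3}$
$U{\left(I \right)} = \frac{99}{7}$ ($U{\left(I \right)} = - 2 \left(- \frac{1}{14} - 7\right) = \left(-2\right) \left(- \frac{99}{14}\right) = \frac{99}{7}$)
$J = - \frac{1277}{639}$ ($J = -2 - \frac{1}{3 \left(-181 - 32\right)} = -2 - \frac{1}{3 \left(-213\right)} = -2 - - \frac{1}{639} = -2 + \frac{1}{639} = - \frac{1277}{639} \approx -1.9984$)
$U{\left(c{\left(15,7 \right)} \right)} - J = \frac{99}{7} - - \frac{1277}{639} = \frac{99}{7} + \frac{1277}{639} = \frac{72200}{4473}$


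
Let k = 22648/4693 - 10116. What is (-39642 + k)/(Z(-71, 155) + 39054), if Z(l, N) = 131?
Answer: -12289034/9678695 ≈ -1.2697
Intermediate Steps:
k = -2497460/247 (k = 22648*(1/4693) - 10116 = 1192/247 - 10116 = -2497460/247 ≈ -10111.)
(-39642 + k)/(Z(-71, 155) + 39054) = (-39642 - 2497460/247)/(131 + 39054) = -12289034/247/39185 = -12289034/247*1/39185 = -12289034/9678695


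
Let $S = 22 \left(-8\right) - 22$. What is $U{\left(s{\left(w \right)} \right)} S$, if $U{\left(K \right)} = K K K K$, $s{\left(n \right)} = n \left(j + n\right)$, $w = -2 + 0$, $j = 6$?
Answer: $-811008$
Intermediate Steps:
$w = -2$
$s{\left(n \right)} = n \left(6 + n\right)$
$S = -198$ ($S = -176 - 22 = -198$)
$U{\left(K \right)} = K^{4}$ ($U{\left(K \right)} = K^{2} K^{2} = K^{4}$)
$U{\left(s{\left(w \right)} \right)} S = \left(- 2 \left(6 - 2\right)\right)^{4} \left(-198\right) = \left(\left(-2\right) 4\right)^{4} \left(-198\right) = \left(-8\right)^{4} \left(-198\right) = 4096 \left(-198\right) = -811008$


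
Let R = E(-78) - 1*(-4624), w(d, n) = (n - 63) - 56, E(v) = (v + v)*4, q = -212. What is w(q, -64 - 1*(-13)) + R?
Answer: 3830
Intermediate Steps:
E(v) = 8*v (E(v) = (2*v)*4 = 8*v)
w(d, n) = -119 + n (w(d, n) = (-63 + n) - 56 = -119 + n)
R = 4000 (R = 8*(-78) - 1*(-4624) = -624 + 4624 = 4000)
w(q, -64 - 1*(-13)) + R = (-119 + (-64 - 1*(-13))) + 4000 = (-119 + (-64 + 13)) + 4000 = (-119 - 51) + 4000 = -170 + 4000 = 3830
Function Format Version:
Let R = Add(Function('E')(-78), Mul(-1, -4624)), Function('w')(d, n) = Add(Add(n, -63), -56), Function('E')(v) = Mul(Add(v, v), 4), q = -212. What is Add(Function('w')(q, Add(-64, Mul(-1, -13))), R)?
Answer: 3830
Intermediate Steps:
Function('E')(v) = Mul(8, v) (Function('E')(v) = Mul(Mul(2, v), 4) = Mul(8, v))
Function('w')(d, n) = Add(-119, n) (Function('w')(d, n) = Add(Add(-63, n), -56) = Add(-119, n))
R = 4000 (R = Add(Mul(8, -78), Mul(-1, -4624)) = Add(-624, 4624) = 4000)
Add(Function('w')(q, Add(-64, Mul(-1, -13))), R) = Add(Add(-119, Add(-64, Mul(-1, -13))), 4000) = Add(Add(-119, Add(-64, 13)), 4000) = Add(Add(-119, -51), 4000) = Add(-170, 4000) = 3830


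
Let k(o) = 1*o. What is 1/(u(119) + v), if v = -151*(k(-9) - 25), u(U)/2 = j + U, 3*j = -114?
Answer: 1/5296 ≈ 0.00018882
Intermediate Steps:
k(o) = o
j = -38 (j = (⅓)*(-114) = -38)
u(U) = -76 + 2*U (u(U) = 2*(-38 + U) = -76 + 2*U)
v = 5134 (v = -151*(-9 - 25) = -151*(-34) = 5134)
1/(u(119) + v) = 1/((-76 + 2*119) + 5134) = 1/((-76 + 238) + 5134) = 1/(162 + 5134) = 1/5296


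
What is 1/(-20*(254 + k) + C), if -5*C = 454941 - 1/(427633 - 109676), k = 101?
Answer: -1589785/155939149036 ≈ -1.0195e-5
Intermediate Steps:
C = -144651675536/1589785 (C = -(454941 - 1/(427633 - 109676))/5 = -(454941 - 1/317957)/5 = -⅕*144651675536/317957 = -144651675536/1589785 ≈ -90988.)
1/(-20*(254 + k) + C) = 1/(-20*(254 + 101) - 144651675536/1589785) = 1/(-20*355 - 144651675536/1589785) = 1/(-7100 - 144651675536/1589785) = 1/(-155939149036/1589785) = -1589785/155939149036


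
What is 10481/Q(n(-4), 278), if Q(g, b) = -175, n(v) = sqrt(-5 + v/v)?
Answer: -10481/175 ≈ -59.891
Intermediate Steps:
n(v) = 2*I (n(v) = sqrt(-5 + 1) = sqrt(-4) = 2*I)
10481/Q(n(-4), 278) = 10481/(-175) = 10481*(-1/175) = -10481/175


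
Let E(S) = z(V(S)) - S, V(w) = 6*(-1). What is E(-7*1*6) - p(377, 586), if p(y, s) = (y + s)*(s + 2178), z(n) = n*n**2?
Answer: -2661906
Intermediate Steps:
V(w) = -6
z(n) = n**3
p(y, s) = (2178 + s)*(s + y) (p(y, s) = (s + y)*(2178 + s) = (2178 + s)*(s + y))
E(S) = -216 - S (E(S) = (-6)**3 - S = -216 - S)
E(-7*1*6) - p(377, 586) = (-216 - (-7*1)*6) - (586**2 + 2178*586 + 2178*377 + 586*377) = (-216 - (-7)*6) - (343396 + 1276308 + 821106 + 220922) = (-216 - 1*(-42)) - 1*2661732 = (-216 + 42) - 2661732 = -174 - 2661732 = -2661906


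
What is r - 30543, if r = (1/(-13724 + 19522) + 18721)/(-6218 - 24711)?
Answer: -5477273008065/179326342 ≈ -30544.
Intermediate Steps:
r = -108544359/179326342 (r = (1/5798 + 18721)/(-30929) = (1/5798 + 18721)*(-1/30929) = (108544359/5798)*(-1/30929) = -108544359/179326342 ≈ -0.60529)
r - 30543 = -108544359/179326342 - 30543 = -5477273008065/179326342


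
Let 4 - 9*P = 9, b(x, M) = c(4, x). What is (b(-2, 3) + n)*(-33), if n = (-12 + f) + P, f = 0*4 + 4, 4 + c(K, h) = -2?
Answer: 1441/3 ≈ 480.33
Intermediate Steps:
c(K, h) = -6 (c(K, h) = -4 - 2 = -6)
b(x, M) = -6
f = 4 (f = 0 + 4 = 4)
P = -5/9 (P = 4/9 - ⅑*9 = 4/9 - 1 = -5/9 ≈ -0.55556)
n = -77/9 (n = (-12 + 4) - 5/9 = -8 - 5/9 = -77/9 ≈ -8.5556)
(b(-2, 3) + n)*(-33) = (-6 - 77/9)*(-33) = -131/9*(-33) = 1441/3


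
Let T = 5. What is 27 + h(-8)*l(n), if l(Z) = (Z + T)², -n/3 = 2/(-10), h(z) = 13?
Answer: 10867/25 ≈ 434.68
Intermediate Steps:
n = ⅗ (n = -6/(-10) = -6*(-1)/10 = -3*(-⅕) = ⅗ ≈ 0.60000)
l(Z) = (5 + Z)² (l(Z) = (Z + 5)² = (5 + Z)²)
27 + h(-8)*l(n) = 27 + 13*(5 + ⅗)² = 27 + 13*(28/5)² = 27 + 13*(784/25) = 27 + 10192/25 = 10867/25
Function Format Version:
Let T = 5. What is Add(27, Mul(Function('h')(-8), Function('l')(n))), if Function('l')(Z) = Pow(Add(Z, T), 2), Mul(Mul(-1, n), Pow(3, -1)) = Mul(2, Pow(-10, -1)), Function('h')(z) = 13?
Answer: Rational(10867, 25) ≈ 434.68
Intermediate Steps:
n = Rational(3, 5) (n = Mul(-3, Mul(2, Pow(-10, -1))) = Mul(-3, Mul(2, Rational(-1, 10))) = Mul(-3, Rational(-1, 5)) = Rational(3, 5) ≈ 0.60000)
Function('l')(Z) = Pow(Add(5, Z), 2) (Function('l')(Z) = Pow(Add(Z, 5), 2) = Pow(Add(5, Z), 2))
Add(27, Mul(Function('h')(-8), Function('l')(n))) = Add(27, Mul(13, Pow(Add(5, Rational(3, 5)), 2))) = Add(27, Mul(13, Pow(Rational(28, 5), 2))) = Add(27, Mul(13, Rational(784, 25))) = Add(27, Rational(10192, 25)) = Rational(10867, 25)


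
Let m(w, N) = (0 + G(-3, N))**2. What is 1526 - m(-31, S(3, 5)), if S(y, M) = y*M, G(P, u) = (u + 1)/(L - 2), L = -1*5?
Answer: 74518/49 ≈ 1520.8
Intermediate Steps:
L = -5
G(P, u) = -1/7 - u/7 (G(P, u) = (u + 1)/(-5 - 2) = (1 + u)/(-7) = (1 + u)*(-1/7) = -1/7 - u/7)
S(y, M) = M*y
m(w, N) = (-1/7 - N/7)**2 (m(w, N) = (0 + (-1/7 - N/7))**2 = (-1/7 - N/7)**2)
1526 - m(-31, S(3, 5)) = 1526 - (1 + 5*3)**2/49 = 1526 - (1 + 15)**2/49 = 1526 - 16**2/49 = 1526 - 256/49 = 74518/49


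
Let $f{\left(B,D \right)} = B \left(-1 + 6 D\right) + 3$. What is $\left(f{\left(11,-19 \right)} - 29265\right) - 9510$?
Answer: $-40037$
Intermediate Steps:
$f{\left(B,D \right)} = 3 + B \left(-1 + 6 D\right)$
$\left(f{\left(11,-19 \right)} - 29265\right) - 9510 = \left(\left(3 - 11 + 6 \cdot 11 \left(-19\right)\right) - 29265\right) - 9510 = \left(\left(3 - 11 - 1254\right) - 29265\right) - 9510 = \left(-1262 - 29265\right) - 9510 = -30527 - 9510 = -40037$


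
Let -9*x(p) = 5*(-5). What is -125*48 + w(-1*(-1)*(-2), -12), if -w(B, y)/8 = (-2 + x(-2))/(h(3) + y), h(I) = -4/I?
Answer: -89993/15 ≈ -5999.5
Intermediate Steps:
x(p) = 25/9 (x(p) = -5*(-5)/9 = -⅑*(-25) = 25/9)
w(B, y) = -56/(9*(-4/3 + y)) (w(B, y) = -8*(-2 + 25/9)/(-4/3 + y) = -56/(9*(-4*⅓ + y)) = -56/(9*(-4/3 + y)))
-125*48 + w(-1*(-1)*(-2), -12) = -125*48 - 56/(-12 + 9*(-12)) = -6000 - 56/(-12 - 108) = -6000 - 56/(-120) = -6000 - 56*(-1/120) = -6000 + 7/15 = -89993/15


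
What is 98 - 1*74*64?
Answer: -4638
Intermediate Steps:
98 - 1*74*64 = 98 - 74*64 = 98 - 4736 = -4638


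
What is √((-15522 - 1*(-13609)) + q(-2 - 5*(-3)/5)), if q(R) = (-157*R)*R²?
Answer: 3*I*√230 ≈ 45.497*I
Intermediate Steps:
q(R) = -157*R³
√((-15522 - 1*(-13609)) + q(-2 - 5*(-3)/5)) = √((-15522 - 1*(-13609)) - 157*(-2 - 5*(-3)/5)³) = √((-15522 + 13609) - 157*(-2 - (-3))³) = √(-1913 - 157*(-2 - 5*(-⅗))³) = √(-1913 - 157*(-2 + 3)³) = √(-1913 - 157*1³) = √(-1913 - 157*1) = √(-1913 - 157) = √(-2070) = 3*I*√230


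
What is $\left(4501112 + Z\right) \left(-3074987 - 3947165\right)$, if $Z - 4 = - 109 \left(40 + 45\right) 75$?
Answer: $-26728002850632$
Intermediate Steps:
$Z = -694871$ ($Z = 4 + - 109 \left(40 + 45\right) 75 = 4 + \left(-109\right) 85 \cdot 75 = 4 - 694875 = -694871$)
$\left(4501112 + Z\right) \left(-3074987 - 3947165\right) = \left(4501112 - 694871\right) \left(-3074987 - 3947165\right) = 3806241 \left(-7022152\right) = -26728002850632$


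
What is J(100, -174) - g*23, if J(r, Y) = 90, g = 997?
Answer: -22841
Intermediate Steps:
J(100, -174) - g*23 = 90 - 997*23 = 90 - 1*22931 = 90 - 22931 = -22841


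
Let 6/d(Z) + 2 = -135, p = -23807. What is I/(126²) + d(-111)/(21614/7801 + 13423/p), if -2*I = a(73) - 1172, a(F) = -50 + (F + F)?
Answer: 695429721131/49524017296950 ≈ 0.014042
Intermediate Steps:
a(F) = -50 + 2*F
d(Z) = -6/137 (d(Z) = 6/(-2 - 135) = 6/(-137) = 6*(-1/137) = -6/137)
I = 538 (I = -((-50 + 2*73) - 1172)/2 = -((-50 + 146) - 1172)/2 = -(96 - 1172)/2 = -½*(-1076) = 538)
I/(126²) + d(-111)/(21614/7801 + 13423/p) = 538/(126²) - 6/(137*(21614/7801 + 13423/(-23807))) = 538/15876 - 6/(137*(21614*(1/7801) + 13423*(-1/23807))) = 538*(1/15876) - 6/(137*(21614/7801 - 13423/23807)) = 269/7938 - 6/(137*409851675/185718407) = 269/7938 - 6/137*185718407/409851675 = 269/7938 - 371436814/18716559825 = 695429721131/49524017296950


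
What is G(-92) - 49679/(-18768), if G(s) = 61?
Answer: 1194527/18768 ≈ 63.647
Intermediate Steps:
G(-92) - 49679/(-18768) = 61 - 49679/(-18768) = 61 - 49679*(-1/18768) = 61 + 49679/18768 = 1194527/18768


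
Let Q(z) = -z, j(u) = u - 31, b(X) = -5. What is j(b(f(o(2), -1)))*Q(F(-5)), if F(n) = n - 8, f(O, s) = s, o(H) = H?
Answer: -468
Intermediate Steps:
F(n) = -8 + n
j(u) = -31 + u
j(b(f(o(2), -1)))*Q(F(-5)) = (-31 - 5)*(-(-8 - 5)) = -(-36)*(-13) = -36*13 = -468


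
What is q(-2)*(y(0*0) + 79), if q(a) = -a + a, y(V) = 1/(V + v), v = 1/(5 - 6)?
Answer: 0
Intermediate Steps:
v = -1 (v = 1/(-1) = -1)
y(V) = 1/(-1 + V) (y(V) = 1/(V - 1) = 1/(-1 + V))
q(a) = 0
q(-2)*(y(0*0) + 79) = 0*(1/(-1 + 0*0) + 79) = 0*(1/(-1 + 0) + 79) = 0*(1/(-1) + 79) = 0*(-1 + 79) = 0*78 = 0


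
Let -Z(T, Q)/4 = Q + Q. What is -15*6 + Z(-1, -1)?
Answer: -82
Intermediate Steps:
Z(T, Q) = -8*Q (Z(T, Q) = -4*(Q + Q) = -8*Q)
-15*6 + Z(-1, -1) = -15*6 - 8*(-1) = -90 + 8 = -82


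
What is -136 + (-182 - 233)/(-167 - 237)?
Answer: -54529/404 ≈ -134.97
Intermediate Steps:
-136 + (-182 - 233)/(-167 - 237) = -136 - 415/(-404) = -136 - 415*(-1/404) = -136 + 415/404 = -54529/404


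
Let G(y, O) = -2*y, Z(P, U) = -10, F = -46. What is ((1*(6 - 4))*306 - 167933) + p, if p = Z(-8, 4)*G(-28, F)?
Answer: -167881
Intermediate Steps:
p = -560 (p = -(-20)*(-28) = -10*56 = -560)
((1*(6 - 4))*306 - 167933) + p = ((1*(6 - 4))*306 - 167933) - 560 = ((1*2)*306 - 167933) - 560 = (2*306 - 167933) - 560 = (612 - 167933) - 560 = -167321 - 560 = -167881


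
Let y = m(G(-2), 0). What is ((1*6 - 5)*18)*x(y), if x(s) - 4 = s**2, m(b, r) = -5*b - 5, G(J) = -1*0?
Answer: 522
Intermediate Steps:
G(J) = 0
m(b, r) = -5 - 5*b
y = -5 (y = -5 - 5*0 = -5 + 0 = -5)
x(s) = 4 + s**2
((1*6 - 5)*18)*x(y) = ((1*6 - 5)*18)*(4 + (-5)**2) = ((6 - 5)*18)*(4 + 25) = (1*18)*29 = 18*29 = 522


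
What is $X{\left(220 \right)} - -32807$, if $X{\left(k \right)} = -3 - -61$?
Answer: $32865$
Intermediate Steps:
$X{\left(k \right)} = 58$ ($X{\left(k \right)} = -3 + 61 = 58$)
$X{\left(220 \right)} - -32807 = 58 - -32807 = 58 + 32807 = 32865$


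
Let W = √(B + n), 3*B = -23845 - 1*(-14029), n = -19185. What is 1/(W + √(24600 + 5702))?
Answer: 1/(√30302 + I*√22457) ≈ 0.0032994 - 0.0028404*I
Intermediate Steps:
B = -3272 (B = (-23845 - 1*(-14029))/3 = (-23845 + 14029)/3 = (⅓)*(-9816) = -3272)
W = I*√22457 (W = √(-3272 - 19185) = √(-22457) = I*√22457 ≈ 149.86*I)
1/(W + √(24600 + 5702)) = 1/(I*√22457 + √(24600 + 5702)) = 1/(I*√22457 + √30302) = 1/(√30302 + I*√22457)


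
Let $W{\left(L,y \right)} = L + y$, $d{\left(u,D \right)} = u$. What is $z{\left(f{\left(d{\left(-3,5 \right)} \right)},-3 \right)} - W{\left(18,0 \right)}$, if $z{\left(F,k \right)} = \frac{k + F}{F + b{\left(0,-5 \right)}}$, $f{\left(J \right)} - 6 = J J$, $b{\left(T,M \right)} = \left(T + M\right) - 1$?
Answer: $- \frac{50}{3} \approx -16.667$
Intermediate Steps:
$b{\left(T,M \right)} = -1 + M + T$ ($b{\left(T,M \right)} = \left(M + T\right) - 1 = -1 + M + T$)
$f{\left(J \right)} = 6 + J^{2}$ ($f{\left(J \right)} = 6 + J J = 6 + J^{2}$)
$z{\left(F,k \right)} = \frac{F + k}{-6 + F}$ ($z{\left(F,k \right)} = \frac{k + F}{F - 6} = \frac{F + k}{F - 6} = \frac{F + k}{-6 + F}$)
$z{\left(f{\left(d{\left(-3,5 \right)} \right)},-3 \right)} - W{\left(18,0 \right)} = \frac{\left(6 + \left(-3\right)^{2}\right) - 3}{-6 + \left(6 + \left(-3\right)^{2}\right)} - \left(18 + 0\right) = \frac{\left(6 + 9\right) - 3}{-6 + \left(6 + 9\right)} - 18 = \frac{15 - 3}{-6 + 15} - 18 = \frac{1}{9} \cdot 12 - 18 = \frac{4}{3} - 18 = - \frac{50}{3}$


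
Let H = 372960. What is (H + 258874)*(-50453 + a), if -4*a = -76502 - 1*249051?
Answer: 39091885497/2 ≈ 1.9546e+10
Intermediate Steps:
a = 325553/4 (a = -(-76502 - 1*249051)/4 = -(-76502 - 249051)/4 = -¼*(-325553) = 325553/4 ≈ 81388.)
(H + 258874)*(-50453 + a) = (372960 + 258874)*(-50453 + 325553/4) = 631834*(123741/4) = 39091885497/2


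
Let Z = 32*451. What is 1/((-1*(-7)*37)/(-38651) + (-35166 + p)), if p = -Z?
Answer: -38651/1917012557 ≈ -2.0162e-5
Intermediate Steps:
Z = 14432
p = -14432 (p = -1*14432 = -14432)
1/((-1*(-7)*37)/(-38651) + (-35166 + p)) = 1/((-1*(-7)*37)/(-38651) + (-35166 - 14432)) = 1/((7*37)*(-1/38651) - 49598) = 1/(259*(-1/38651) - 49598) = 1/(-259/38651 - 49598) = 1/(-1917012557/38651) = -38651/1917012557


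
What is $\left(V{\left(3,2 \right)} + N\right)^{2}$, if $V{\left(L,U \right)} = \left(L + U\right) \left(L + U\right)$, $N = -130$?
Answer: $11025$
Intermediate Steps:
$V{\left(L,U \right)} = \left(L + U\right)^{2}$
$\left(V{\left(3,2 \right)} + N\right)^{2} = \left(\left(3 + 2\right)^{2} - 130\right)^{2} = \left(5^{2} - 130\right)^{2} = \left(25 - 130\right)^{2} = \left(-105\right)^{2} = 11025$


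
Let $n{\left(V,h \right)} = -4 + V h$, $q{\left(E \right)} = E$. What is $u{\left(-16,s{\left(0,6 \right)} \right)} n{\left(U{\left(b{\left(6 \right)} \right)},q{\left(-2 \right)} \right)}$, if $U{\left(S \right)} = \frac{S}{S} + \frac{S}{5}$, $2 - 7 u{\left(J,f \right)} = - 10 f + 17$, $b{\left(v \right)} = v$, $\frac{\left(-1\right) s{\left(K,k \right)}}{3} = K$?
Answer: $18$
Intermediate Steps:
$s{\left(K,k \right)} = - 3 K$
$u{\left(J,f \right)} = - \frac{15}{7} + \frac{10 f}{7}$ ($u{\left(J,f \right)} = \frac{2}{7} - \frac{- 10 f + 17}{7} = \frac{2}{7} - \frac{17 - 10 f}{7} = \frac{2}{7} + \left(- \frac{17}{7} + \frac{10 f}{7}\right) = - \frac{15}{7} + \frac{10 f}{7}$)
$U{\left(S \right)} = 1 + \frac{S}{5}$ ($U{\left(S \right)} = 1 + S \frac{1}{5} = 1 + \frac{S}{5}$)
$u{\left(-16,s{\left(0,6 \right)} \right)} n{\left(U{\left(b{\left(6 \right)} \right)},q{\left(-2 \right)} \right)} = \left(- \frac{15}{7} + \frac{10 \left(\left(-3\right) 0\right)}{7}\right) \left(-4 + \left(1 + \frac{1}{5} \cdot 6\right) \left(-2\right)\right) = \left(- \frac{15}{7} + \frac{10}{7} \cdot 0\right) \left(-4 + \left(1 + \frac{6}{5}\right) \left(-2\right)\right) = \left(- \frac{15}{7} + 0\right) \left(-4 + \frac{11}{5} \left(-2\right)\right) = - \frac{15 \left(-4 - \frac{22}{5}\right)}{7} = \left(- \frac{15}{7}\right) \left(- \frac{42}{5}\right) = 18$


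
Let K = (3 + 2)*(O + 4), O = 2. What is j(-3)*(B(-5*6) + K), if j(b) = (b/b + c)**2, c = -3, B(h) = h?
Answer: 0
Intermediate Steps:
K = 30 (K = (3 + 2)*(2 + 4) = 5*6 = 30)
j(b) = 4 (j(b) = (b/b - 3)**2 = (1 - 3)**2 = (-2)**2 = 4)
j(-3)*(B(-5*6) + K) = 4*(-5*6 + 30) = 4*(-30 + 30) = 4*0 = 0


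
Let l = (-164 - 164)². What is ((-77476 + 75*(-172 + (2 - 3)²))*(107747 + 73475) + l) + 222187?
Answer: -16364198051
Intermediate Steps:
l = 107584 (l = (-328)² = 107584)
((-77476 + 75*(-172 + (2 - 3)²))*(107747 + 73475) + l) + 222187 = ((-77476 + 75*(-172 + (2 - 3)²))*(107747 + 73475) + 107584) + 222187 = ((-77476 + 75*(-172 + (-1)²))*181222 + 107584) + 222187 = ((-77476 + 75*(-172 + 1))*181222 + 107584) + 222187 = ((-77476 + 75*(-171))*181222 + 107584) + 222187 = ((-77476 - 12825)*181222 + 107584) + 222187 = (-90301*181222 + 107584) + 222187 = (-16364527822 + 107584) + 222187 = -16364420238 + 222187 = -16364198051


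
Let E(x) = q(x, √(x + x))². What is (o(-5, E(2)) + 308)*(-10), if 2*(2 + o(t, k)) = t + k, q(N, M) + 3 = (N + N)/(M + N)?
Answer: -3055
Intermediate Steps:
q(N, M) = -3 + 2*N/(M + N) (q(N, M) = -3 + (N + N)/(M + N) = -3 + (2*N)/(M + N) = -3 + 2*N/(M + N))
E(x) = (-x - 3*√2*√x)²/(x + √2*√x)² (E(x) = ((-x - 3*√(x + x))/(√(x + x) + x))² = ((-x - 3*√2*√x)/(√(2*x) + x))² = ((-x - 3*√2*√x)/(√2*√x + x))² = ((-x - 3*√2*√x)/(x + √2*√x))² = (-x - 3*√2*√x)²/(x + √2*√x)²)
o(t, k) = -2 + k/2 + t/2 (o(t, k) = -2 + (t + k)/2 = -2 + (k + t)/2 = -2 + (k/2 + t/2) = -2 + k/2 + t/2)
(o(-5, E(2)) + 308)*(-10) = ((-2 + ((2 + 3*√2*√2)²/(2 + √2*√2)²)/2 + (½)*(-5)) + 308)*(-10) = ((-2 + ((2 + 6)²/(2 + 2)²)/2 - 5/2) + 308)*(-10) = ((-2 + (8²/4²)/2 - 5/2) + 308)*(-10) = ((-2 + ((1/16)*64)/2 - 5/2) + 308)*(-10) = ((-2 + (½)*4 - 5/2) + 308)*(-10) = ((-2 + 2 - 5/2) + 308)*(-10) = (-5/2 + 308)*(-10) = (611/2)*(-10) = -3055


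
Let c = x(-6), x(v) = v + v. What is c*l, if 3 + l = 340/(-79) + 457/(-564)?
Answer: 361531/3713 ≈ 97.369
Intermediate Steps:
x(v) = 2*v
c = -12 (c = 2*(-6) = -12)
l = -361531/44556 (l = -3 + (340/(-79) + 457/(-564)) = -3 + (340*(-1/79) + 457*(-1/564)) = -3 + (-340/79 - 457/564) = -3 - 227863/44556 = -361531/44556 ≈ -8.1141)
c*l = -12*(-361531/44556) = 361531/3713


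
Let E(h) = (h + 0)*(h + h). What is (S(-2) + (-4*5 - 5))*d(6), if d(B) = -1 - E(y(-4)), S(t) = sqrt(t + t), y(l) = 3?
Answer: 475 - 38*I ≈ 475.0 - 38.0*I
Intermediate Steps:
E(h) = 2*h**2 (E(h) = h*(2*h) = 2*h**2)
S(t) = sqrt(2)*sqrt(t) (S(t) = sqrt(2*t) = sqrt(2)*sqrt(t))
d(B) = -19 (d(B) = -1 - 2*3**2 = -1 - 2*9 = -1 - 1*18 = -1 - 18 = -19)
(S(-2) + (-4*5 - 5))*d(6) = (sqrt(2)*sqrt(-2) + (-4*5 - 5))*(-19) = (sqrt(2)*(I*sqrt(2)) + (-20 - 5))*(-19) = (2*I - 25)*(-19) = (-25 + 2*I)*(-19) = 475 - 38*I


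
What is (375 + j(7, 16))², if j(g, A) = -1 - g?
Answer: 134689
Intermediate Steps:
(375 + j(7, 16))² = (375 + (-1 - 1*7))² = (375 + (-1 - 7))² = (375 - 8)² = 367² = 134689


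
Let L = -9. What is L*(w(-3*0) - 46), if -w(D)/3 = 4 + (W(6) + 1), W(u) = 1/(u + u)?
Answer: 2205/4 ≈ 551.25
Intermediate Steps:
W(u) = 1/(2*u)
w(D) = -61/4 (w(D) = -3*(4 + ((½)/6 + 1)) = -3*(4 + ((½)*(⅙) + 1)) = -3*(4 + (1/12 + 1)) = -3*(4 + 13/12) = -3*61/12 = -61/4)
L*(w(-3*0) - 46) = -9*(-61/4 - 46) = -9*(-245/4) = 2205/4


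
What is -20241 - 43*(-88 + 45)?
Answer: -18392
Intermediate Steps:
-20241 - 43*(-88 + 45) = -20241 - 43*(-43) = -20241 + 1849 = -18392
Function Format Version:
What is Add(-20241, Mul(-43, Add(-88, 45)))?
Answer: -18392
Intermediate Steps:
Add(-20241, Mul(-43, Add(-88, 45))) = Add(-20241, Mul(-43, -43)) = Add(-20241, 1849) = -18392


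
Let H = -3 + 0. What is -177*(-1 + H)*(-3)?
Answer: -2124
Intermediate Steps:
H = -3
-177*(-1 + H)*(-3) = -177*(-1 - 3)*(-3) = -(-708)*(-3) = -177*12 = -2124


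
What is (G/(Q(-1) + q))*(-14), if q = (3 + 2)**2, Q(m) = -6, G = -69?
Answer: 966/19 ≈ 50.842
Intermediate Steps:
q = 25 (q = 5**2 = 25)
(G/(Q(-1) + q))*(-14) = -69/(-6 + 25)*(-14) = -69/19*(-14) = 966/19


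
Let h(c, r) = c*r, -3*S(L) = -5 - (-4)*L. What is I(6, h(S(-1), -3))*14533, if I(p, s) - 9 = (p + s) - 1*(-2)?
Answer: 116264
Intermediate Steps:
S(L) = 5/3 - 4*L/3 (S(L) = -(-5 - (-4)*L)/3 = -(-5 + 4*L)/3 = 5/3 - 4*L/3)
I(p, s) = 11 + p + s (I(p, s) = 9 + ((p + s) - 1*(-2)) = 9 + ((p + s) + 2) = 9 + (2 + p + s) = 11 + p + s)
I(6, h(S(-1), -3))*14533 = (11 + 6 + (5/3 - 4/3*(-1))*(-3))*14533 = (11 + 6 + (5/3 + 4/3)*(-3))*14533 = (11 + 6 + 3*(-3))*14533 = (11 + 6 - 9)*14533 = 8*14533 = 116264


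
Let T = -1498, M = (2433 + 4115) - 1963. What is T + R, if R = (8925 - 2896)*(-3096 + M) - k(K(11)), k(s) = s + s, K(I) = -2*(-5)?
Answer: 8975663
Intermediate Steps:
M = 4585 (M = 6548 - 1963 = 4585)
K(I) = 10
k(s) = 2*s
R = 8977161 (R = (8925 - 2896)*(-3096 + 4585) - 2*10 = 6029*1489 - 1*20 = 8977181 - 20 = 8977161)
T + R = -1498 + 8977161 = 8975663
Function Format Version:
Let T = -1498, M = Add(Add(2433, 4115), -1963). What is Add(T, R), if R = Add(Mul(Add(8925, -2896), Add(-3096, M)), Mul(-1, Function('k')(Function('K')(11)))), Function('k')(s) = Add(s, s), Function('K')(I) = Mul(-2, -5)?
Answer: 8975663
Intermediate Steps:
M = 4585 (M = Add(6548, -1963) = 4585)
Function('K')(I) = 10
Function('k')(s) = Mul(2, s)
R = 8977161 (R = Add(Mul(Add(8925, -2896), Add(-3096, 4585)), Mul(-1, Mul(2, 10))) = Add(Mul(6029, 1489), Mul(-1, 20)) = Add(8977181, -20) = 8977161)
Add(T, R) = Add(-1498, 8977161) = 8975663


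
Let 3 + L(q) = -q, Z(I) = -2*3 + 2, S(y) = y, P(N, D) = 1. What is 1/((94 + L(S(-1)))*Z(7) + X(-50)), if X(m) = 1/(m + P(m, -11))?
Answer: -49/18033 ≈ -0.0027172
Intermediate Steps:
X(m) = 1/(1 + m) (X(m) = 1/(m + 1) = 1/(1 + m))
Z(I) = -4 (Z(I) = -6 + 2 = -4)
L(q) = -3 - q
1/((94 + L(S(-1)))*Z(7) + X(-50)) = 1/((94 + (-3 - 1*(-1)))*(-4) + 1/(1 - 50)) = 1/((94 + (-3 + 1))*(-4) + 1/(-49)) = 1/((94 - 2)*(-4) - 1/49) = 1/(92*(-4) - 1/49) = 1/(-368 - 1/49) = 1/(-18033/49) = -49/18033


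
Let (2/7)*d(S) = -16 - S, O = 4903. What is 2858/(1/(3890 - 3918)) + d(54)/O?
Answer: -392357917/4903 ≈ -80024.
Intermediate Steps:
d(S) = -56 - 7*S/2 (d(S) = 7*(-16 - S)/2 = -56 - 7*S/2)
2858/(1/(3890 - 3918)) + d(54)/O = 2858/(1/(3890 - 3918)) + (-56 - 7/2*54)/4903 = 2858/(1/(-28)) + (-56 - 189)*(1/4903) = 2858/(-1/28) - 245*1/4903 = 2858*(-28) - 245/4903 = -80024 - 245/4903 = -392357917/4903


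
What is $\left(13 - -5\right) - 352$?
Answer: $-334$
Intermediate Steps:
$\left(13 - -5\right) - 352 = \left(13 + 5\right) - 352 = 18 - 352 = -334$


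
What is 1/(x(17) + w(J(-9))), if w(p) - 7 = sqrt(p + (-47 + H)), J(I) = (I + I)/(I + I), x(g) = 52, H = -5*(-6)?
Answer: 59/3497 - 4*I/3497 ≈ 0.016872 - 0.0011438*I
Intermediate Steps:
H = 30
J(I) = 1 (J(I) = (2*I)/((2*I)) = (2*I)*(1/(2*I)) = 1)
w(p) = 7 + sqrt(-17 + p) (w(p) = 7 + sqrt(p + (-47 + 30)) = 7 + sqrt(p - 17) = 7 + sqrt(-17 + p))
1/(x(17) + w(J(-9))) = 1/(52 + (7 + sqrt(-17 + 1))) = 1/(52 + (7 + sqrt(-16))) = 1/(52 + (7 + 4*I)) = 1/(59 + 4*I) = (59 - 4*I)/3497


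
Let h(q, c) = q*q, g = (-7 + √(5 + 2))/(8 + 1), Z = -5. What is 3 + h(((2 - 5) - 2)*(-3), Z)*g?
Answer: -172 + 25*√7 ≈ -105.86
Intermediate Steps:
g = -7/9 + √7/9 (g = (-7 + √7)/9 = (-7 + √7)*(⅑) = -7/9 + √7/9 ≈ -0.48381)
h(q, c) = q²
3 + h(((2 - 5) - 2)*(-3), Z)*g = 3 + (((2 - 5) - 2)*(-3))²*(-7/9 + √7/9) = 3 + ((-3 - 2)*(-3))²*(-7/9 + √7/9) = 3 + (-5*(-3))²*(-7/9 + √7/9) = 3 + 15²*(-7/9 + √7/9) = 3 + 225*(-7/9 + √7/9) = 3 + (-175 + 25*√7) = -172 + 25*√7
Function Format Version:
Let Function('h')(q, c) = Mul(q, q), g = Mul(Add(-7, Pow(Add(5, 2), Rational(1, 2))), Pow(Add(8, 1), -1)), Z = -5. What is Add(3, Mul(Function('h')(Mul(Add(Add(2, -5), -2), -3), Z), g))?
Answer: Add(-172, Mul(25, Pow(7, Rational(1, 2)))) ≈ -105.86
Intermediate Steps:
g = Add(Rational(-7, 9), Mul(Rational(1, 9), Pow(7, Rational(1, 2)))) (g = Mul(Add(-7, Pow(7, Rational(1, 2))), Pow(9, -1)) = Mul(Add(-7, Pow(7, Rational(1, 2))), Rational(1, 9)) = Add(Rational(-7, 9), Mul(Rational(1, 9), Pow(7, Rational(1, 2)))) ≈ -0.48381)
Function('h')(q, c) = Pow(q, 2)
Add(3, Mul(Function('h')(Mul(Add(Add(2, -5), -2), -3), Z), g)) = Add(3, Mul(Pow(Mul(Add(Add(2, -5), -2), -3), 2), Add(Rational(-7, 9), Mul(Rational(1, 9), Pow(7, Rational(1, 2)))))) = Add(3, Mul(Pow(Mul(Add(-3, -2), -3), 2), Add(Rational(-7, 9), Mul(Rational(1, 9), Pow(7, Rational(1, 2)))))) = Add(3, Mul(Pow(Mul(-5, -3), 2), Add(Rational(-7, 9), Mul(Rational(1, 9), Pow(7, Rational(1, 2)))))) = Add(3, Mul(Pow(15, 2), Add(Rational(-7, 9), Mul(Rational(1, 9), Pow(7, Rational(1, 2)))))) = Add(3, Mul(225, Add(Rational(-7, 9), Mul(Rational(1, 9), Pow(7, Rational(1, 2)))))) = Add(3, Add(-175, Mul(25, Pow(7, Rational(1, 2))))) = Add(-172, Mul(25, Pow(7, Rational(1, 2))))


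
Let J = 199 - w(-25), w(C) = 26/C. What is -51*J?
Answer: -255051/25 ≈ -10202.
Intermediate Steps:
J = 5001/25 (J = 199 - 26/(-25) = 199 - 26*(-1)/25 = 199 - 1*(-26/25) = 199 + 26/25 = 5001/25 ≈ 200.04)
-51*J = -51*5001/25 = -255051/25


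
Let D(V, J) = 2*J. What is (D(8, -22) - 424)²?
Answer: 219024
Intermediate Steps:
(D(8, -22) - 424)² = (2*(-22) - 424)² = (-44 - 424)² = (-468)² = 219024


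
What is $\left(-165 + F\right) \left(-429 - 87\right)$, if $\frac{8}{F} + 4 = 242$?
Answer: $\frac{10129596}{119} \approx 85123.0$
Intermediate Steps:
$F = \frac{4}{119}$ ($F = \frac{8}{-4 + 242} = \frac{8}{238} = 8 \cdot \frac{1}{238} = \frac{4}{119} \approx 0.033613$)
$\left(-165 + F\right) \left(-429 - 87\right) = \left(-165 + \frac{4}{119}\right) \left(-429 - 87\right) = \left(- \frac{19631}{119}\right) \left(-516\right) = \frac{10129596}{119}$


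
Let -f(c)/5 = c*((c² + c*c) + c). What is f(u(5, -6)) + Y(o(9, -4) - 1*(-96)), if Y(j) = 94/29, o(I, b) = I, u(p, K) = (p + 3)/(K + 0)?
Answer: 14138/783 ≈ 18.056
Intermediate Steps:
u(p, K) = (3 + p)/K
f(c) = -5*c*(c + 2*c²) (f(c) = -5*c*((c² + c*c) + c) = -5*c*((c² + c²) + c) = -5*c*(2*c² + c) = -5*c*(c + 2*c²))
Y(j) = 94/29 (Y(j) = 94*(1/29) = 94/29)
f(u(5, -6)) + Y(o(9, -4) - 1*(-96)) = ((3 + 5)/(-6))²*(-5 - 10*(3 + 5)/(-6)) + 94/29 = (-⅙*8)²*(-5 - (-5)*8/3) + 94/29 = (-4/3)²*(-5 - 10*(-4/3)) + 94/29 = 16*(-5 + 40/3)/9 + 94/29 = (16/9)*(25/3) + 94/29 = 400/27 + 94/29 = 14138/783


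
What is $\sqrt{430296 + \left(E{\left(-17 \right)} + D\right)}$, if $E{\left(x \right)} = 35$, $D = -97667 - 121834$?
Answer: $\sqrt{210830} \approx 459.16$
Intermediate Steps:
$D = -219501$
$\sqrt{430296 + \left(E{\left(-17 \right)} + D\right)} = \sqrt{430296 + \left(35 - 219501\right)} = \sqrt{430296 - 219466} = \sqrt{210830}$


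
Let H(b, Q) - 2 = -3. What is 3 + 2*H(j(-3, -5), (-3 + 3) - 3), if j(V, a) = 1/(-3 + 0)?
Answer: 1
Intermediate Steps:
j(V, a) = -⅓ (j(V, a) = 1/(-3) = -⅓)
H(b, Q) = -1 (H(b, Q) = 2 - 3 = -1)
3 + 2*H(j(-3, -5), (-3 + 3) - 3) = 3 + 2*(-1) = 3 - 2 = 1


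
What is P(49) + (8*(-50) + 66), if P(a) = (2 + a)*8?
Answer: 74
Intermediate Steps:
P(a) = 16 + 8*a
P(49) + (8*(-50) + 66) = (16 + 8*49) + (8*(-50) + 66) = (16 + 392) + (-400 + 66) = 408 - 334 = 74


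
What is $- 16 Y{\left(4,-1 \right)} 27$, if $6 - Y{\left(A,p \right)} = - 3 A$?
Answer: $-7776$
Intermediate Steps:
$Y{\left(A,p \right)} = 6 + 3 A$ ($Y{\left(A,p \right)} = 6 - - 3 A = 6 + 3 A$)
$- 16 Y{\left(4,-1 \right)} 27 = - 16 \left(6 + 3 \cdot 4\right) 27 = - 16 \left(6 + 12\right) 27 = \left(-16\right) 18 \cdot 27 = \left(-288\right) 27 = -7776$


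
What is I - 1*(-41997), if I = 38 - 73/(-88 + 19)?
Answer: 2900488/69 ≈ 42036.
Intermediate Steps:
I = 2695/69 (I = 38 - 73/(-69) = 38 - 1/69*(-73) = 38 + 73/69 = 2695/69 ≈ 39.058)
I - 1*(-41997) = 2695/69 - 1*(-41997) = 2695/69 + 41997 = 2900488/69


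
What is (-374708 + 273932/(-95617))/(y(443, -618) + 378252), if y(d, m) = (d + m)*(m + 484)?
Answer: -2559194912/2743538581 ≈ -0.93281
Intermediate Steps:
y(d, m) = (484 + m)*(d + m) (y(d, m) = (d + m)*(484 + m) = (484 + m)*(d + m))
(-374708 + 273932/(-95617))/(y(443, -618) + 378252) = (-374708 + 273932/(-95617))/(((-618)² + 484*443 + 484*(-618) + 443*(-618)) + 378252) = (-374708 + 273932*(-1/95617))/((381924 + 214412 - 299112 - 273774) + 378252) = (-374708 - 273932/95617)/(23450 + 378252) = -35828728768/95617/401702 = -35828728768/95617*1/401702 = -2559194912/2743538581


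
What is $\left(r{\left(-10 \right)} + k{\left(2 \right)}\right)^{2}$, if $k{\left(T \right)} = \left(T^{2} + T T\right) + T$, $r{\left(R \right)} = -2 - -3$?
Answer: $121$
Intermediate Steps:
$r{\left(R \right)} = 1$ ($r{\left(R \right)} = -2 + 3 = 1$)
$k{\left(T \right)} = T + 2 T^{2}$ ($k{\left(T \right)} = \left(T^{2} + T^{2}\right) + T = 2 T^{2} + T = T + 2 T^{2}$)
$\left(r{\left(-10 \right)} + k{\left(2 \right)}\right)^{2} = \left(1 + 2 \left(1 + 2 \cdot 2\right)\right)^{2} = \left(1 + 2 \left(1 + 4\right)\right)^{2} = \left(1 + 2 \cdot 5\right)^{2} = \left(1 + 10\right)^{2} = 11^{2} = 121$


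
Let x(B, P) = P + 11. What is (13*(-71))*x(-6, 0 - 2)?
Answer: -8307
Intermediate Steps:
x(B, P) = 11 + P
(13*(-71))*x(-6, 0 - 2) = (13*(-71))*(11 + (0 - 2)) = -923*(11 - 2) = -923*9 = -8307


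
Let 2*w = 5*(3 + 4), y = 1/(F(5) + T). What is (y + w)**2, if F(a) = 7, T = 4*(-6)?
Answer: 351649/1156 ≈ 304.19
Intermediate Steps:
T = -24
y = -1/17 (y = 1/(7 - 24) = 1/(-17) = -1/17 ≈ -0.058824)
w = 35/2 (w = (5*(3 + 4))/2 = (5*7)/2 = (1/2)*35 = 35/2 ≈ 17.500)
(y + w)**2 = (-1/17 + 35/2)**2 = (593/34)**2 = 351649/1156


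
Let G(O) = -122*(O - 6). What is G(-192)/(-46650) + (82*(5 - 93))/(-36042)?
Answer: -44500346/140113275 ≈ -0.31760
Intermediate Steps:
G(O) = 732 - 122*O (G(O) = -122*(-6 + O) = 732 - 122*O)
G(-192)/(-46650) + (82*(5 - 93))/(-36042) = (732 - 122*(-192))/(-46650) + (82*(5 - 93))/(-36042) = (732 + 23424)*(-1/46650) + (82*(-88))*(-1/36042) = 24156*(-1/46650) - 7216*(-1/36042) = -4026/7775 + 3608/18021 = -44500346/140113275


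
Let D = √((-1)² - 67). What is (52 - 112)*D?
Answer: -60*I*√66 ≈ -487.44*I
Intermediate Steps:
D = I*√66 (D = √(1 - 67) = √(-66) = I*√66 ≈ 8.124*I)
(52 - 112)*D = (52 - 112)*(I*√66) = -60*I*√66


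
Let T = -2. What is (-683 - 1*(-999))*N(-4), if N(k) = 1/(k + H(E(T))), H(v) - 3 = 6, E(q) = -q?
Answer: 316/5 ≈ 63.200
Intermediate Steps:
H(v) = 9 (H(v) = 3 + 6 = 9)
N(k) = 1/(9 + k) (N(k) = 1/(k + 9) = 1/(9 + k))
(-683 - 1*(-999))*N(-4) = (-683 - 1*(-999))/(9 - 4) = (-683 + 999)/5 = 316*(⅕) = 316/5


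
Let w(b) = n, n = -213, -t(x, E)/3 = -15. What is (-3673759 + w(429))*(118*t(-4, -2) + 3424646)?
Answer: -12601562305232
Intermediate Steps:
t(x, E) = 45 (t(x, E) = -3*(-15) = 45)
w(b) = -213
(-3673759 + w(429))*(118*t(-4, -2) + 3424646) = (-3673759 - 213)*(118*45 + 3424646) = -3673972*(5310 + 3424646) = -3673972*3429956 = -12601562305232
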